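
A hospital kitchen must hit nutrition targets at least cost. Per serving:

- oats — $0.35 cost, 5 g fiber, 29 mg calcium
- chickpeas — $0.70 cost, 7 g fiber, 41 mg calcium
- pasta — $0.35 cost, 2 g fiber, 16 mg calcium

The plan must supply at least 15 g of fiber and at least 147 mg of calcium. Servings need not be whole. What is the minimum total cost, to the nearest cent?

With two linear requirements the optimum uses one or two foods; enumerate the corners.
oats only: max(15/5, 147/29) = 5.069 servings → $1.77.
chickpeas only: max(15/7, 147/41) = 3.585 servings → $2.51.
pasta only: max(15/2, 147/16) = 9.188 servings → $3.22.
oats + chickpeas: the both-tight solution has a negative serving — not a feasible corner.
oats + pasta with both targets exact would need a negative amount; discard.
chickpeas + pasta with both targets exact would need a negative amount; discard.
Cheapest feasible corner: $1.77.

$1.77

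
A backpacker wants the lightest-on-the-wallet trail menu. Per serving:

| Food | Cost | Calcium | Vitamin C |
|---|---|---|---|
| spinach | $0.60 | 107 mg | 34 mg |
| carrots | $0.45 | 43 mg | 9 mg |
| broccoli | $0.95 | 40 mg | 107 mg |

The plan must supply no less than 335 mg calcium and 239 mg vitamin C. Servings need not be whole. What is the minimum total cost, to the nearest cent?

$2.90

Two binding constraints pin down two serving amounts, so the optimal mix uses at most two foods. The candidates are each food alone (scaled to the tighter of calcium/vitamin C) and each pair with both constraints tight.
spinach only: max(335/107, 239/34) = 7.029 servings → $4.22.
carrots only: max(335/43, 239/9) = 26.56 servings → $11.95.
broccoli only: max(335/40, 239/107) = 8.375 servings → $7.96.
spinach + carrots with both targets exact would need a negative amount; discard.
spinach + broccoli with both tight: 2.605 servings and 1.406 servings → $2.90.
carrots + broccoli with both tight: 6.198 servings and 1.712 servings → $4.42.
The minimum over all feasible corners is $2.90.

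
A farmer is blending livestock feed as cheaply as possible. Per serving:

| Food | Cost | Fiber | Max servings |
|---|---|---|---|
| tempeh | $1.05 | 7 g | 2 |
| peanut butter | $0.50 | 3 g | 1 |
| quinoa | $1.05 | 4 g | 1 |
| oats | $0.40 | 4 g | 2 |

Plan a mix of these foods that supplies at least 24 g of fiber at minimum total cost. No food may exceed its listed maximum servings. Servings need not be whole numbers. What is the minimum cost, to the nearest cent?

$3.23

Cost per g of fiber: oats $0.1000, tempeh $0.1500, peanut butter $0.1667, quinoa $0.2625.
Take 2 servings of oats: +8.0 g fiber for $0.80 (total $0.80, still need 16.0 g).
Take 2 servings of tempeh: +14.0 g fiber for $2.10 (total $2.90, still need 2.0 g).
Take 0.6667 servings of peanut butter: +2.0 g fiber for $0.33 (total $3.23, still need 0.0 g).
Greedy by cheapest-per-g is optimal for a single linear constraint, so the minimum cost is $3.23.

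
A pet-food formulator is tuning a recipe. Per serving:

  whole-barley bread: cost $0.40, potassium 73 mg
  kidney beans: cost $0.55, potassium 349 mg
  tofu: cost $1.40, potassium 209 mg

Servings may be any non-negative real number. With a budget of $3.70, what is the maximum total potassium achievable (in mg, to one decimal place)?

2347.8 mg

Potassium per dollar: kidney beans 634.5, whole-barley bread 182.5, tofu 149.3.
With no serving limits, spend the whole cost allowance on kidney beans: $3.70 / $0.55 × 349 mg = 2347.8 mg.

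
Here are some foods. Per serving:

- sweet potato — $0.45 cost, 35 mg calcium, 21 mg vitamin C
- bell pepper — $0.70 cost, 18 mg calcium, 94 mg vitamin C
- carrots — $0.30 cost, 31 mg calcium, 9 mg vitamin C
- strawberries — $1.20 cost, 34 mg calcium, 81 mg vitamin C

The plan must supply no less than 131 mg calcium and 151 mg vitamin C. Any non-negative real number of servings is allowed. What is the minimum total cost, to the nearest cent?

$1.94

sweet potato only: max(131/35, 151/21) = 7.19 servings → $3.24.
bell pepper only: max(131/18, 151/94) = 7.278 servings → $5.09.
carrots only: max(131/31, 151/9) = 16.78 servings → $5.03.
strawberries only: max(131/34, 151/81) = 3.853 servings → $4.62.
sweet potato + bell pepper with both tight: 3.295 servings and 0.8702 servings → $2.09.
sweet potato + carrots with both targets exact would need a negative amount; discard.
sweet potato + strawberries with both tight: 2.582 servings and 1.195 servings → $2.60.
bell pepper + carrots with both tight: 1.273 servings and 3.487 servings → $1.94.
bell pepper + strawberries: intersection lies outside the first quadrant.
carrots + strawberries with both tight: 2.484 servings and 1.588 servings → $2.65.
So the least-cost plan costs $1.94.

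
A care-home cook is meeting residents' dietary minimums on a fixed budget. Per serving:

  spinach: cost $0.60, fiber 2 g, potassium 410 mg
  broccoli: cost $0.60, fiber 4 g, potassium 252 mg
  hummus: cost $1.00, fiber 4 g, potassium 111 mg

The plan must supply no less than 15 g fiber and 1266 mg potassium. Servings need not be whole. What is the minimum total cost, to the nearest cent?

A basic optimal solution has at most two foods positive. Try each food alone and each pair with both targets met exactly.
spinach only: max(15/2, 1266/410) = 7.5 servings → $4.50.
broccoli only: max(15/4, 1266/252) = 5.024 servings → $3.01.
hummus only: max(15/4, 1266/111) = 11.41 servings → $11.41.
spinach + broccoli with both tight: 1.13 servings and 3.185 servings → $2.59.
spinach + hummus with both tight: 2.397 servings and 2.551 servings → $3.99.
broccoli + hummus with both targets exact would need a negative amount; discard.
The minimum over all feasible corners is $2.59.

$2.59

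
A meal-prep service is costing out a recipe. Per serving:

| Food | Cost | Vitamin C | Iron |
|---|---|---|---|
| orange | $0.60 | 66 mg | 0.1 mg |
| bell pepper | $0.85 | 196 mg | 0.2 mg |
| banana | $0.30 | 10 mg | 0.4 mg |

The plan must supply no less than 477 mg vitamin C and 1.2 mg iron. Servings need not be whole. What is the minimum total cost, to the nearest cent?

Compare the cost at each extreme point of the feasible region.
orange only: max(477/66, 1.2/0.1) = 12 servings → $7.20.
bell pepper only: max(477/196, 1.2/0.2) = 6 servings → $5.10.
banana only: max(477/10, 1.2/0.4) = 47.7 servings → $14.31.
orange + bell pepper: the both-tight solution has a negative serving — not a feasible corner.
orange + banana with both tight: 7.039 servings and 1.24 servings → $4.60.
bell pepper + banana with both tight: 2.34 servings and 1.83 servings → $2.54.
So the least-cost plan costs $2.54.

$2.54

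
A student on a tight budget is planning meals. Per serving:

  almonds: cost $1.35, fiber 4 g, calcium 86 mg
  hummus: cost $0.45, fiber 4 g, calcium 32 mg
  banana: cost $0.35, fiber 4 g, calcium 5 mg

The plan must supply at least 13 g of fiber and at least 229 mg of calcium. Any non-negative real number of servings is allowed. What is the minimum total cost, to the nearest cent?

Compare the cost at each extreme point of the feasible region.
almonds only: max(13/4, 229/86) = 3.25 servings → $4.39.
hummus only: max(13/4, 229/32) = 7.156 servings → $3.22.
banana only: max(13/4, 229/5) = 45.8 servings → $16.03.
almonds + hummus with both tight: 2.315 servings and 0.9352 servings → $3.55.
almonds + banana with both tight: 2.627 servings and 0.6235 servings → $3.76.
hummus + banana: intersection lies outside the first quadrant.
So the least-cost plan costs $3.22.

$3.22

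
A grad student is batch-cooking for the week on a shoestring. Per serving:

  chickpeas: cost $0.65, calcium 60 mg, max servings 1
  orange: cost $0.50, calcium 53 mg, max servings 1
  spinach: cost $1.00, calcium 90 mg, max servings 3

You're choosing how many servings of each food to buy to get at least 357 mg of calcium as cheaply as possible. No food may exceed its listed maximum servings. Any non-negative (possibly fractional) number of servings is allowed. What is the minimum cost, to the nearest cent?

Cost per mg of calcium: orange $0.0094, chickpeas $0.0108, spinach $0.0111.
Take 1 serving of orange: +53.0 mg calcium for $0.50 (total $0.50, still need 304.0 mg).
Take 1 serving of chickpeas: +60.0 mg calcium for $0.65 (total $1.15, still need 244.0 mg).
Take 2.711 servings of spinach: +244.0 mg calcium for $2.71 (total $3.86, still need 0.0 mg).
Filling from the cheapest source first is optimal under one linear minimum: $3.86.

$3.86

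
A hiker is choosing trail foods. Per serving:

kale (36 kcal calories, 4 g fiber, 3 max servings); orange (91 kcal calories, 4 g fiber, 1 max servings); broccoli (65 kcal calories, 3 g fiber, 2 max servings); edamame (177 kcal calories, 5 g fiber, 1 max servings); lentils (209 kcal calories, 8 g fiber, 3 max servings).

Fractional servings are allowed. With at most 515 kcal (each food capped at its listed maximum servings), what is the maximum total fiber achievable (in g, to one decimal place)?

Fiber per kcal: kale 0.1111, broccoli 0.04615, orange 0.04396, lentils 0.03828, edamame 0.02825.
Take 3 servings of kale: uses 108 kcal, +12.0 g fiber (running total 12.0 g).
Take 2 servings of broccoli: uses 130 kcal, +6.0 g fiber (running total 18.0 g).
Take 1 serving of orange: uses 91 kcal, +4.0 g fiber (running total 22.0 g).
Take 0.89 servings of lentils: uses 186 kcal, +7.1 g fiber (running total 29.1 g).
Filling greedily by fiber-per-kcal is optimal for one linear limit, giving 29.1 g.

29.1 g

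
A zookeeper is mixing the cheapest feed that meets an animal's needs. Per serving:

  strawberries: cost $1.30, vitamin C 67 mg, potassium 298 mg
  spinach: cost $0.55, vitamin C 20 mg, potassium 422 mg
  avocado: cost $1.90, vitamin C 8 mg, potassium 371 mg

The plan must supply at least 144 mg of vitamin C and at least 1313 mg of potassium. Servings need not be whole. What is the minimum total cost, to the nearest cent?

At the optimum either one food covers both requirements or two foods hit both targets exactly; no other combination can be cheaper.
strawberries only: max(144/67, 1313/298) = 4.406 servings → $5.73.
spinach only: max(144/20, 1313/422) = 7.2 servings → $3.96.
avocado only: max(144/8, 1313/371) = 18 servings → $34.20.
strawberries + spinach with both tight: 1.546 servings and 2.019 servings → $3.12.
strawberries + avocado with both tight: 1.91 servings and 2.005 servings → $6.29.
spinach + avocado: intersection lies outside the first quadrant.
So the least-cost plan costs $3.12.

$3.12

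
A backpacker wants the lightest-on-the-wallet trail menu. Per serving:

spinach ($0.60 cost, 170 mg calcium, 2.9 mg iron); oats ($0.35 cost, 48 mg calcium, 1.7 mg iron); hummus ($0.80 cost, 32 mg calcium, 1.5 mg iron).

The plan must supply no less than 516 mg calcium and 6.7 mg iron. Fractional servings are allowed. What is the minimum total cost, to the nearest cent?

spinach only: max(516/170, 6.7/2.9) = 3.035 servings → $1.82.
oats only: max(516/48, 6.7/1.7) = 10.75 servings → $3.76.
hummus only: max(516/32, 6.7/1.5) = 16.12 servings → $12.90.
spinach + oats with both targets exact would need a negative amount; discard.
spinach + hummus: intersection lies outside the first quadrant.
oats + hummus: intersection lies outside the first quadrant.
The minimum over all feasible corners is $1.82.

$1.82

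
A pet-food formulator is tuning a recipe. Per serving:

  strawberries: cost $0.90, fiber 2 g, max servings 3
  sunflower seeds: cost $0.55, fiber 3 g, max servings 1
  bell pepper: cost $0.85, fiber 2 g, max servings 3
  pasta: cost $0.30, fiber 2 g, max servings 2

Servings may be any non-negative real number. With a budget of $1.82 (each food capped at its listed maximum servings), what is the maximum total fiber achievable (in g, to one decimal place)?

8.6 g

Fiber per dollar: pasta 6.667, sunflower seeds 5.455, bell pepper 2.353, strawberries 2.222.
Take 2 servings of pasta: spends $0.60, +4.0 g fiber (running total 4.0 g).
Take 1 serving of sunflower seeds: spends $0.55, +3.0 g fiber (running total 7.0 g).
Take 0.7882 servings of bell pepper: spends $0.67, +1.6 g fiber (running total 8.6 g).
Greedy by best ratio exhausts the cost allowance optimally: 8.6 g.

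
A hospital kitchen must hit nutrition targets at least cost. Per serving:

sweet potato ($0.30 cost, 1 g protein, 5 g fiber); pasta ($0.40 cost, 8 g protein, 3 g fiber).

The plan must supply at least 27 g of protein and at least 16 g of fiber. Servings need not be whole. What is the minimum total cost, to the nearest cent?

Check every corner: each single food scaled to meet both minima, and each pair solved so both constraints bind.
sweet potato only: max(27/1, 16/5) = 27 servings → $8.10.
pasta only: max(27/8, 16/3) = 5.333 servings → $2.13.
sweet potato + pasta with both tight: 1.27 servings and 3.216 servings → $1.67.
The minimum over all feasible corners is $1.67.

$1.67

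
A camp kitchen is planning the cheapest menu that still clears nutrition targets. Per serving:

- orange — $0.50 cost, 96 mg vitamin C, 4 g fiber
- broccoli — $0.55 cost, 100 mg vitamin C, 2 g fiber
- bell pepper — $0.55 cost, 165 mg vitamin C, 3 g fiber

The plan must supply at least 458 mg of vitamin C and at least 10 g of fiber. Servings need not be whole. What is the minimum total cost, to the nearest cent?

Minimising a linear cost over {vitamin C ≥ 458, fiber ≥ 10, servings ≥ 0} — the optimum is at a vertex, using one or two foods.
orange only: max(458/96, 10/4) = 4.771 servings → $2.39.
broccoli only: max(458/100, 10/2) = 5 servings → $2.75.
bell pepper only: max(458/165, 10/3) = 3.333 servings → $1.83.
orange + broccoli with both tight: 0.4038 servings and 4.192 servings → $2.51.
orange + bell pepper with both tight: 0.7419 servings and 2.344 servings → $1.66.
broccoli + bell pepper: intersection lies outside the first quadrant.
So the least-cost plan costs $1.66.

$1.66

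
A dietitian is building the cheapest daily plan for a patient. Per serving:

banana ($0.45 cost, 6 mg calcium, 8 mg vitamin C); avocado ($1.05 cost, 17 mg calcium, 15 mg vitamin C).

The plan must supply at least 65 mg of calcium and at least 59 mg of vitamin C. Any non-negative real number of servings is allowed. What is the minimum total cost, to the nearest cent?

A basic optimal solution has at most two foods positive. Try each food alone and each pair with both targets met exactly.
banana only: max(65/6, 59/8) = 10.83 servings → $4.88.
avocado only: max(65/17, 59/15) = 3.933 servings → $4.13.
banana + avocado with both tight: 0.6087 servings and 3.609 servings → $4.06.
Cheapest feasible corner: $4.06.

$4.06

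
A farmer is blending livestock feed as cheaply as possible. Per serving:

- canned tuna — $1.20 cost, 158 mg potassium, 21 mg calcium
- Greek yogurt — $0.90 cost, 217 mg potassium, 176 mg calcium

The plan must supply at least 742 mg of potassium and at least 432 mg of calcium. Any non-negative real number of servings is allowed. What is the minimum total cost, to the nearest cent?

$3.08

canned tuna only: max(742/158, 432/21) = 20.57 servings → $24.69.
Greek yogurt only: max(742/217, 432/176) = 3.419 servings → $3.08.
canned tuna + Greek yogurt with both tight: 1.585 servings and 2.265 servings → $3.94.
The minimum over all feasible corners is $3.08.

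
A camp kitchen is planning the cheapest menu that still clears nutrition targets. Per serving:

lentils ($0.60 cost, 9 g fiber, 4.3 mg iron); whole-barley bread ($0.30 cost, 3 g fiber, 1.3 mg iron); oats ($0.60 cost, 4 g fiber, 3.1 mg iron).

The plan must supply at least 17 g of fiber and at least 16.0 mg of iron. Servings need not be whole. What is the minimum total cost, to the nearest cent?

$2.23

Minimising a linear cost over {fiber ≥ 17, iron ≥ 16.0, servings ≥ 0} — the optimum is at a vertex, using one or two foods.
lentils only: max(17/9, 16.0/4.3) = 3.721 servings → $2.23.
whole-barley bread only: max(17/3, 16.0/1.3) = 12.31 servings → $3.69.
oats only: max(17/4, 16.0/3.1) = 5.161 servings → $3.10.
lentils + whole-barley bread with both targets exact would need a negative amount; discard.
lentils + oats with both targets exact would need a negative amount; discard.
whole-barley bread + oats: intersection lies outside the first quadrant.
So the least-cost plan costs $2.23.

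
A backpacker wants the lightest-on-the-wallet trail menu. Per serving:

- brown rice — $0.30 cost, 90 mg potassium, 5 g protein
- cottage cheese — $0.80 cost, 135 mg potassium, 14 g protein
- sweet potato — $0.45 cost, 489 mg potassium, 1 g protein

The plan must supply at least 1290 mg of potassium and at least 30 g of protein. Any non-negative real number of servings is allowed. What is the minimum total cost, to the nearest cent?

Two binding constraints pin down two serving amounts, so the optimal mix uses at most two foods. The candidates are each food alone (scaled to the tighter of potassium/protein) and each pair with both constraints tight.
brown rice only: max(1290/90, 30/5) = 14.33 servings → $4.30.
cottage cheese only: max(1290/135, 30/14) = 9.556 servings → $7.64.
sweet potato only: max(1290/489, 30/1) = 30 servings → $13.50.
brown rice + cottage cheese: intersection lies outside the first quadrant.
brown rice + sweet potato with both tight: 5.682 servings and 1.592 servings → $2.42.
cottage cheese + sweet potato with both tight: 1.994 servings and 2.088 servings → $2.53.
The minimum over all feasible corners is $2.42.

$2.42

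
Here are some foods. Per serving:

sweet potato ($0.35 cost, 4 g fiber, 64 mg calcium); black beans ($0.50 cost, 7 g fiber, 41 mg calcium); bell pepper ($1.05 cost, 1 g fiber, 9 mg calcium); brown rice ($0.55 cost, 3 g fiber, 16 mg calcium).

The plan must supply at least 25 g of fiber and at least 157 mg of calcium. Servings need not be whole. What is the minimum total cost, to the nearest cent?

$1.80

Check every corner: each single food scaled to meet both minima, and each pair solved so both constraints bind.
sweet potato only: max(25/4, 157/64) = 6.25 servings → $2.19.
black beans only: max(25/7, 157/41) = 3.829 servings → $1.91.
bell pepper only: max(25/1, 157/9) = 25 servings → $26.25.
brown rice only: max(25/3, 157/16) = 9.812 servings → $5.40.
sweet potato + black beans with both tight: 0.2606 servings and 3.423 servings → $1.80.
sweet potato + bell pepper: intersection lies outside the first quadrant.
sweet potato + brown rice with both tight: 0.5547 servings and 7.594 servings → $4.37.
black beans + bell pepper with both tight: 3.091 servings and 3.364 servings → $5.08.
black beans + brown rice: the both-tight solution has a negative serving — not a feasible corner.
bell pepper + brown rice with both tight: 6.455 servings and 6.182 servings → $10.18.
The minimum over all feasible corners is $1.80.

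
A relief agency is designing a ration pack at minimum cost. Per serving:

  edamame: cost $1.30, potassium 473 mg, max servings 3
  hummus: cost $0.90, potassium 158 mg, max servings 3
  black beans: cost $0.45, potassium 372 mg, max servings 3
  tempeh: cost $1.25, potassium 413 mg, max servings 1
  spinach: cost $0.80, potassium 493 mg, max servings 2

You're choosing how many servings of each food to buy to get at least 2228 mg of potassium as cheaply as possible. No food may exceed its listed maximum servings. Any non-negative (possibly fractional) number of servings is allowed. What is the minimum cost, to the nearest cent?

$3.30

Cost per mg of potassium: black beans $0.0012, spinach $0.0016, edamame $0.0027, tempeh $0.0030, hummus $0.0057.
Take 3 servings of black beans: +1116.0 mg potassium for $1.35 (total $1.35, still need 1112.0 mg).
Take 2 servings of spinach: +986.0 mg potassium for $1.60 (total $2.95, still need 126.0 mg).
Take 0.2664 servings of edamame: +126.0 mg potassium for $0.35 (total $3.30, still need 0.0 mg).
Greedy by cheapest-per-mg is optimal for a single linear constraint, so the minimum cost is $3.30.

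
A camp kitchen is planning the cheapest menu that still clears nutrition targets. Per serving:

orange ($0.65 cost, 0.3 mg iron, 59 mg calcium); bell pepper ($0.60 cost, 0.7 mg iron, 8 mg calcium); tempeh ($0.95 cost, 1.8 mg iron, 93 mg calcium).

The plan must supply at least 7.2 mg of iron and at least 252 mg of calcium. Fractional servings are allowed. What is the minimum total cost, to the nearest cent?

$3.80

The cheapest plan sits at a corner of the feasible region — with two constraints it uses at most two foods.
orange only: max(7.2/0.3, 252/59) = 24 servings → $15.60.
bell pepper only: max(7.2/0.7, 252/8) = 31.5 servings → $18.90.
tempeh only: max(7.2/1.8, 252/93) = 4 servings → $3.80.
orange + bell pepper with both tight: 3.054 servings and 8.977 servings → $7.37.
orange + tempeh with both targets exact would need a negative amount; discard.
bell pepper + tempeh with both tight: 4.26 servings and 2.343 servings → $4.78.
The minimum over all feasible corners is $3.80.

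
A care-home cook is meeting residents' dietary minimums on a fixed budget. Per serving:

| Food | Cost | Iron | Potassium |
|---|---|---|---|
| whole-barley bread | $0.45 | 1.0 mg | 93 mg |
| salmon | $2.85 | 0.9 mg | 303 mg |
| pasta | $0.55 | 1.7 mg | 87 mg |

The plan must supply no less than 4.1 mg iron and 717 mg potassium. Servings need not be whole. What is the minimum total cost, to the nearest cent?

$3.47

Minimising a linear cost over {iron ≥ 4.1, potassium ≥ 717, servings ≥ 0} — the optimum is at a vertex, using one or two foods.
whole-barley bread only: max(4.1/1.0, 717/93) = 7.71 servings → $3.47.
salmon only: max(4.1/0.9, 717/303) = 4.556 servings → $12.98.
pasta only: max(4.1/1.7, 717/87) = 8.241 servings → $4.53.
whole-barley bread + salmon with both tight: 2.722 servings and 1.531 servings → $5.59.
whole-barley bread + pasta with both targets exact would need a negative amount; discard.
salmon + pasta with both tight: 1.974 servings and 1.367 servings → $6.38.
So the least-cost plan costs $3.47.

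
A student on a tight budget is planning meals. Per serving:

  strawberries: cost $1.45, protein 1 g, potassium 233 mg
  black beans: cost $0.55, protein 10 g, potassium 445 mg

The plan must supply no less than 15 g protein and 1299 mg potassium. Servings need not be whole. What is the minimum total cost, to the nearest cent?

With two linear requirements the optimum uses one or two foods; enumerate the corners.
strawberries only: max(15/1, 1299/233) = 15 servings → $21.75.
black beans only: max(15/10, 1299/445) = 2.919 servings → $1.61.
strawberries + black beans with both tight: 3.35 servings and 1.165 servings → $5.50.
So the least-cost plan costs $1.61.

$1.61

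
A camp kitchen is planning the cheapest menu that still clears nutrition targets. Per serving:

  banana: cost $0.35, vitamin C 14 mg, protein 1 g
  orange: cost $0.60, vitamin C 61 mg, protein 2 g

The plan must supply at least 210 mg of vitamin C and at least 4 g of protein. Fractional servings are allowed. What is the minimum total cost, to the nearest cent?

banana only: max(210/14, 4/1) = 15 servings → $5.25.
orange only: max(210/61, 4/2) = 3.443 servings → $2.07.
banana + orange with both targets exact would need a negative amount; discard.
Cheapest feasible corner: $2.07.

$2.07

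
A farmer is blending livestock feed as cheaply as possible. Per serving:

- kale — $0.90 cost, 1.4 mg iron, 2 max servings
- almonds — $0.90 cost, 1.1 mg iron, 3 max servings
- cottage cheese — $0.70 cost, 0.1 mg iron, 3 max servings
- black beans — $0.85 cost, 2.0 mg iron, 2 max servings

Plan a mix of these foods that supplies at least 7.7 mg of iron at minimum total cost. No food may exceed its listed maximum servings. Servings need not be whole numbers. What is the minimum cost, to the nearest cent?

Cost per mg of iron: black beans $0.4250, kale $0.6429, almonds $0.8182, cottage cheese $7.0000.
Take 2 servings of black beans: +4.0 mg iron for $1.70 (total $1.70, still need 3.7 mg).
Take 2 servings of kale: +2.8 mg iron for $1.80 (total $3.50, still need 0.9 mg).
Take 0.8182 servings of almonds: +0.9 mg iron for $0.74 (total $4.24, still need 0.0 mg).
Greedy by cheapest-per-mg is optimal for a single linear constraint, so the minimum cost is $4.24.

$4.24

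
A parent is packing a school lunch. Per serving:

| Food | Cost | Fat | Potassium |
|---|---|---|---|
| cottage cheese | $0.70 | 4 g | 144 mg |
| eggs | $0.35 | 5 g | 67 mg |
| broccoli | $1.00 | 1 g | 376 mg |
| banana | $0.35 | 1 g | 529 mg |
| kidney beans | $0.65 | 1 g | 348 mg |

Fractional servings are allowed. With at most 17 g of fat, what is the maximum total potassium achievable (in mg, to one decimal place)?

8993.0 mg

Potassium per g fat: banana 529, broccoli 376, kidney beans 348, cottage cheese 36, eggs 13.4.
With no serving limits, spend the whole fat allowance on banana: 17 g / 1 g × 529 mg = 8993.0 mg.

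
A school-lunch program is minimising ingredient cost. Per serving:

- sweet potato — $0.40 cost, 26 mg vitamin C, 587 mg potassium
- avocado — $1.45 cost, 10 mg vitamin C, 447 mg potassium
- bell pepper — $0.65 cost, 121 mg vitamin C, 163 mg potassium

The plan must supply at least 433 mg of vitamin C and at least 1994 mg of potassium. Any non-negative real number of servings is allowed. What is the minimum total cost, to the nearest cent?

$2.99

Minimising a linear cost over {vitamin C ≥ 433, potassium ≥ 1994, servings ≥ 0} — the optimum is at a vertex, using one or two foods.
sweet potato only: max(433/26, 1994/587) = 16.65 servings → $6.66.
avocado only: max(433/10, 1994/447) = 43.3 servings → $62.78.
bell pepper only: max(433/121, 1994/163) = 12.23 servings → $7.95.
sweet potato + avocado: intersection lies outside the first quadrant.
sweet potato + bell pepper with both tight: 2.556 servings and 3.029 servings → $2.99.
avocado + bell pepper with both tight: 3.254 servings and 3.31 servings → $6.87.
So the least-cost plan costs $2.99.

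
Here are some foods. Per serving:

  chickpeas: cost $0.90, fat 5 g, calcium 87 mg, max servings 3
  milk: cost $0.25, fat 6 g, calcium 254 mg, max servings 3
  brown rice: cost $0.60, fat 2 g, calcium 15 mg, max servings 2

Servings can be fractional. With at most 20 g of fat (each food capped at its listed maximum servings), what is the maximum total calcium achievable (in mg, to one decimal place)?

796.8 mg

Calcium per g fat: milk 42.33, chickpeas 17.4, brown rice 7.5.
Take 3 servings of milk: uses 18 g fat, +762.0 mg calcium (running total 762.0 mg).
Take 0.4 servings of chickpeas: uses 2 g fat, +34.8 mg calcium (running total 796.8 mg).
Greedy by best ratio exhausts the fat allowance optimally: 796.8 mg.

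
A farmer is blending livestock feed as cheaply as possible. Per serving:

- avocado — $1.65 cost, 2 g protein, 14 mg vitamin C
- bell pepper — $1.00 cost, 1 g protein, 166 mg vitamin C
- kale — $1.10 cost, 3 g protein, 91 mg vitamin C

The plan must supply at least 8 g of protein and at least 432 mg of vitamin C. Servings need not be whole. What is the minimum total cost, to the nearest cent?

Two binding constraints pin down two serving amounts, so the optimal mix uses at most two foods. The candidates are each food alone (scaled to the tighter of protein/vitamin C) and each pair with both constraints tight.
avocado only: max(8/2, 432/14) = 30.86 servings → $50.91.
bell pepper only: max(8/1, 432/166) = 8 servings → $8.00.
kale only: max(8/3, 432/91) = 4.747 servings → $5.22.
avocado + bell pepper with both tight: 2.818 servings and 2.365 servings → $7.01.
avocado + kale with both targets exact would need a negative amount; discard.
bell pepper + kale with both tight: 1.396 servings and 2.201 servings → $3.82.
Cheapest feasible corner: $3.82.

$3.82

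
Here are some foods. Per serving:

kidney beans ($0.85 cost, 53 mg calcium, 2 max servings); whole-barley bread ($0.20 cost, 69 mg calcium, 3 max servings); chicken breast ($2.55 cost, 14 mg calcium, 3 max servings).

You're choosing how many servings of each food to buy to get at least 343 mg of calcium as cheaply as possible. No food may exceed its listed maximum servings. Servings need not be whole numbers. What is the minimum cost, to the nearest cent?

Cost per mg of calcium: whole-barley bread $0.0029, kidney beans $0.0160, chicken breast $0.1821.
Take 3 servings of whole-barley bread: +207.0 mg calcium for $0.60 (total $0.60, still need 136.0 mg).
Take 2 servings of kidney beans: +106.0 mg calcium for $1.70 (total $2.30, still need 30.0 mg).
Take 2.143 servings of chicken breast: +30.0 mg calcium for $5.46 (total $7.76, still need 0.0 mg).
Greedy by cheapest-per-mg is optimal for a single linear constraint, so the minimum cost is $7.76.

$7.76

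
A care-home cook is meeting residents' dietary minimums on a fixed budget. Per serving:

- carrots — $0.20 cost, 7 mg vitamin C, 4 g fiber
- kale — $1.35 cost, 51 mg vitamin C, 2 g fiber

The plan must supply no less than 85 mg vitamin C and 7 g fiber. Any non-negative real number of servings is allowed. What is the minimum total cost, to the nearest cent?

This is a tiny linear program; its minimum lies at a vertex of the feasible set. List the vertices and price them.
carrots only: max(85/7, 7/4) = 12.14 servings → $2.43.
kale only: max(85/51, 7/2) = 3.5 servings → $4.72.
carrots + kale with both tight: 0.9842 servings and 1.532 servings → $2.26.
Cheapest feasible corner: $2.26.

$2.26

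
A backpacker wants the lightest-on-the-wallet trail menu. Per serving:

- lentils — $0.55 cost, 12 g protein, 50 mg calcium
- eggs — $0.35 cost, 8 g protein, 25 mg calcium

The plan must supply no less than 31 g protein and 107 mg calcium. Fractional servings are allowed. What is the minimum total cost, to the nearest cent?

$1.38

lentils only: max(31/12, 107/50) = 2.583 servings → $1.42.
eggs only: max(31/8, 107/25) = 4.28 servings → $1.50.
lentils + eggs with both tight: 0.81 servings and 2.66 servings → $1.38.
So the least-cost plan costs $1.38.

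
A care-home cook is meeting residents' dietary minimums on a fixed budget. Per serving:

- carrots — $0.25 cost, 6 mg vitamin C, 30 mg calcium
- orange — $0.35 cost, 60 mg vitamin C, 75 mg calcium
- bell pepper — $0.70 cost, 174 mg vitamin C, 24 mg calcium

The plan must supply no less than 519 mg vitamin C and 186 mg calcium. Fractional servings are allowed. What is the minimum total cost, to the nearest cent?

$2.27

Minimising a linear cost over {vitamin C ≥ 519, calcium ≥ 186, servings ≥ 0} — the optimum is at a vertex, using one or two foods.
carrots only: max(519/6, 186/30) = 86.5 servings → $21.62.
orange only: max(519/60, 186/75) = 8.65 servings → $3.03.
bell pepper only: max(519/174, 186/24) = 7.75 servings → $5.42.
carrots + orange: the both-tight solution has a negative serving — not a feasible corner.
carrots + bell pepper with both tight: 3.922 servings and 2.848 servings → $2.97.
orange + bell pepper with both tight: 1.715 servings and 2.391 servings → $2.27.
Cheapest feasible corner: $2.27.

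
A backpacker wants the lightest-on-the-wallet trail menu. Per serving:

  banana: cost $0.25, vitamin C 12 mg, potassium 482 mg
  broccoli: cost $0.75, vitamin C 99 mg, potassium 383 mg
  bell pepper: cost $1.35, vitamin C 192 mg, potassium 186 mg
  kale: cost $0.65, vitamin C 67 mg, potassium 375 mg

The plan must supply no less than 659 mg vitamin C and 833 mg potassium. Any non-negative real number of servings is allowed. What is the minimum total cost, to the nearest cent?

A basic optimal solution has at most two foods positive. Try each food alone and each pair with both targets met exactly.
banana only: max(659/12, 833/482) = 54.92 servings → $13.73.
broccoli only: max(659/99, 833/383) = 6.657 servings → $4.99.
bell pepper only: max(659/192, 833/186) = 4.478 servings → $6.05.
kale only: max(659/67, 833/375) = 9.836 servings → $6.39.
banana + broccoli: intersection lies outside the first quadrant.
banana + bell pepper with both tight: 0.4137 servings and 3.406 servings → $4.70.
banana + kale: the both-tight solution has a negative serving — not a feasible corner.
broccoli + bell pepper with both tight: 0.6778 servings and 3.083 servings → $4.67.
broccoli + kale with both targets exact would need a negative amount; discard.
bell pepper + kale with both tight: 3.213 servings and 0.6275 servings → $4.75.
So the least-cost plan costs $4.67.

$4.67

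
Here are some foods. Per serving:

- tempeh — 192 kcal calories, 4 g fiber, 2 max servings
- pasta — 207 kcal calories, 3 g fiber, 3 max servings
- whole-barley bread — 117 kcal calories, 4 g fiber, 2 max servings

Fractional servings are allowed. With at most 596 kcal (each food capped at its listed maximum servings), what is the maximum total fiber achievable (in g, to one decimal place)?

Fiber per kcal: whole-barley bread 0.03419, tempeh 0.02083, pasta 0.01449.
Take 2 servings of whole-barley bread: uses 234 kcal, +8.0 g fiber (running total 8.0 g).
Take 1.885 servings of tempeh: uses 362 kcal, +7.5 g fiber (running total 15.5 g).
Greedy by best ratio exhausts the calories allowance optimally: 15.5 g.

15.5 g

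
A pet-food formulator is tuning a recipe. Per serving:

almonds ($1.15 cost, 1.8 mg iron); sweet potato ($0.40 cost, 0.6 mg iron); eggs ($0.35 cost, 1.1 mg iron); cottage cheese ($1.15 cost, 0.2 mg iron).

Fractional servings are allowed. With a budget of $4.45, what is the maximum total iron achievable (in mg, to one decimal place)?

Iron per dollar: eggs 3.143, almonds 1.565, sweet potato 1.5, cottage cheese 0.1739.
With no serving limits, spend the whole cost allowance on eggs: $4.45 / $0.35 × 1.1 mg = 14.0 mg.

14.0 mg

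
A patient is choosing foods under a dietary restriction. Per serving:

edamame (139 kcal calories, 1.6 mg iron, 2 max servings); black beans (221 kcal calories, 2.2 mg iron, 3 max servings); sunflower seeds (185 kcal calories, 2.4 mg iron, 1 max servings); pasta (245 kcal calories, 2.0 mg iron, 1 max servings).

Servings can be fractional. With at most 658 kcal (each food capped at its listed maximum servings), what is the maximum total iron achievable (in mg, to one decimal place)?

7.5 mg

Iron per kcal: sunflower seeds 0.01297, edamame 0.01151, black beans 0.009955, pasta 0.008163.
Take 1 serving of sunflower seeds: uses 185 kcal, +2.4 mg iron (running total 2.4 mg).
Take 2 servings of edamame: uses 278 kcal, +3.2 mg iron (running total 5.6 mg).
Take 0.8824 servings of black beans: uses 195 kcal, +1.9 mg iron (running total 7.5 mg).
Filling greedily by iron-per-kcal is optimal for one linear limit, giving 7.5 mg.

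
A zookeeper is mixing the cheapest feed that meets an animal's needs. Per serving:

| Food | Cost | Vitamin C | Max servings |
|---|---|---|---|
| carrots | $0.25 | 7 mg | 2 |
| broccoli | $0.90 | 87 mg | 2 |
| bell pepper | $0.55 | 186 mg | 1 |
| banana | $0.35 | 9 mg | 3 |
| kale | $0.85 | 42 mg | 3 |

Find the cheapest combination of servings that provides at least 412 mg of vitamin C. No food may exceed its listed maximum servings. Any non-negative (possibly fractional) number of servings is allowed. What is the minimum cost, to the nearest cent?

$3.40

Cost per mg of vitamin C: bell pepper $0.0030, broccoli $0.0103, kale $0.0202, carrots $0.0357, banana $0.0389.
Take 1 serving of bell pepper: +186.0 mg vitamin C for $0.55 (total $0.55, still need 226.0 mg).
Take 2 servings of broccoli: +174.0 mg vitamin C for $1.80 (total $2.35, still need 52.0 mg).
Take 1.238 servings of kale: +52.0 mg vitamin C for $1.05 (total $3.40, still need 0.0 mg).
Filling from the cheapest source first is optimal under one linear minimum: $3.40.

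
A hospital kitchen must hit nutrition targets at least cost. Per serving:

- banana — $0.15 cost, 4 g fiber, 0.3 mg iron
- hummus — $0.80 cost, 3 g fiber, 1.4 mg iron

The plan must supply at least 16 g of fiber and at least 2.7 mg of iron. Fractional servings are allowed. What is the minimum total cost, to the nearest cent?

$1.35

Two binding constraints pin down two serving amounts, so the optimal mix uses at most two foods. The candidates are each food alone (scaled to the tighter of fiber/iron) and each pair with both constraints tight.
banana only: max(16/4, 2.7/0.3) = 9 servings → $1.35.
hummus only: max(16/3, 2.7/1.4) = 5.333 servings → $4.27.
banana + hummus with both tight: 3.043 servings and 1.277 servings → $1.48.
Cheapest feasible corner: $1.35.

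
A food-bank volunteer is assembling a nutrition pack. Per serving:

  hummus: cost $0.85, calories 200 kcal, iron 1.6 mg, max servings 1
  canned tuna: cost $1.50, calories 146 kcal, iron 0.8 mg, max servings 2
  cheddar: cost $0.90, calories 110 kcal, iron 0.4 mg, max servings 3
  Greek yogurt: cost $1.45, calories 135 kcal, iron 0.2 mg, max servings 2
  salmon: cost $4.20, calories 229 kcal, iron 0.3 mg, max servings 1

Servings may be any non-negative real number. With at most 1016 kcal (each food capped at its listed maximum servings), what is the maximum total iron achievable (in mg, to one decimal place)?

4.7 mg

Iron per kcal: hummus 0.008, canned tuna 0.005479, cheddar 0.003636, Greek yogurt 0.001481, salmon 0.00131.
Take 1 serving of hummus: uses 200 kcal, +1.6 mg iron (running total 1.6 mg).
Take 2 servings of canned tuna: uses 292 kcal, +1.6 mg iron (running total 3.2 mg).
Take 3 servings of cheddar: uses 330 kcal, +1.2 mg iron (running total 4.4 mg).
Take 1.437 servings of Greek yogurt: uses 194 kcal, +0.3 mg iron (running total 4.7 mg).
Greedy by best ratio exhausts the calories allowance optimally: 4.7 mg.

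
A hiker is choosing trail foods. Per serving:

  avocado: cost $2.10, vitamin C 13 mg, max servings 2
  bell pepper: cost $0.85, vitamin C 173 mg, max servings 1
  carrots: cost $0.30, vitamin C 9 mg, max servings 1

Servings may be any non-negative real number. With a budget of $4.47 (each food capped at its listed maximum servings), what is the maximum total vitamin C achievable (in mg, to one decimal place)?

Vitamin C per dollar: bell pepper 203.5, carrots 30, avocado 6.19.
Take 1 serving of bell pepper: spends $0.85, +173.0 mg vitamin C (running total 173.0 mg).
Take 1 serving of carrots: spends $0.30, +9.0 mg vitamin C (running total 182.0 mg).
Take 1.581 servings of avocado: spends $3.32, +20.6 mg vitamin C (running total 202.6 mg).
Filling greedily by vitamin C-per-dollar is optimal for one linear limit, giving 202.6 mg.

202.6 mg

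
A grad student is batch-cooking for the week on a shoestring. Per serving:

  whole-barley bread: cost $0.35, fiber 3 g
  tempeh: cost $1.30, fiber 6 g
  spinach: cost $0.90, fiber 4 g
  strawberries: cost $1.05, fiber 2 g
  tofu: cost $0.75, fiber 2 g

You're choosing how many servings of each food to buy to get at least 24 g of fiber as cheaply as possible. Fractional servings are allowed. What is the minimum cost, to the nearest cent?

Cost per g of fiber: whole-barley bread $0.1167, tempeh $0.2167, spinach $0.2250, tofu $0.3750, strawberries $0.5250.
With no serving limits, use only whole-barley bread: 24 g / 3 g = 8 servings × $0.35 = $2.80.

$2.80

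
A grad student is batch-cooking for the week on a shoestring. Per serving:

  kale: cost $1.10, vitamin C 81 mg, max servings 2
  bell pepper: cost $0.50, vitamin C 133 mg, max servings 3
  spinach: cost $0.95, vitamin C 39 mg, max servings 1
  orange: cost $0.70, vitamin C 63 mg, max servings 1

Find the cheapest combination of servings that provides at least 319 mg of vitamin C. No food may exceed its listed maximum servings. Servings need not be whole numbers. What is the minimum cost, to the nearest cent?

$1.20

Cost per mg of vitamin C: bell pepper $0.0038, orange $0.0111, kale $0.0136, spinach $0.0244.
Take 2.398 servings of bell pepper: +319.0 mg vitamin C for $1.20 (total $1.20, still need 0.0 mg).
Filling from the cheapest source first is optimal under one linear minimum: $1.20.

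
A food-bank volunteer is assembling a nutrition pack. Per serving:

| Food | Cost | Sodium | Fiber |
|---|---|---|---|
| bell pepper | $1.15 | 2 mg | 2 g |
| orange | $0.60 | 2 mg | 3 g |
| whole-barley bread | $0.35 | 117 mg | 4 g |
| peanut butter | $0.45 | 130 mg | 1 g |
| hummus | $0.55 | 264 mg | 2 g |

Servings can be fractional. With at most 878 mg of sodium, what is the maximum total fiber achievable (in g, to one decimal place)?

Fiber per mg sodium: orange 1.5, bell pepper 1, whole-barley bread 0.03419, peanut butter 0.007692, hummus 0.007576.
With no serving limits, spend the whole sodium allowance on orange: 878 mg / 2 mg × 3 g = 1317.0 g.

1317.0 g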